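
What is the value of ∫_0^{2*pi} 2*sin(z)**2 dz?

Use the identity sin^2(z) = (1 - cos(2*z))/2.
An antiderivative is F(z) = z - sin(2*z)/2.
Then F(2*pi) - F(0) = (2*pi) - (0) = 2*pi.

2*pi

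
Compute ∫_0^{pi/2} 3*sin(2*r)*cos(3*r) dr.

-6/5

Use the identity sin(2*r)cos(3*r) = [sin(5*r) + sin(-r)]/2.
An antiderivative is F(r) = 3*cos(r)/2 - 3*cos(5*r)/10.
Then F(pi/2) - F(0) = (0) - (6/5) = -6/5.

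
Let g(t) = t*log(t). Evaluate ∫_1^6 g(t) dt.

Integrate by parts once (u = ln t, dv = t dt).
An antiderivative is F(t) = t**2*(2*log(t) - 1)/4.
Then F(6) - F(1) = (-9 + 18*log(2) + 18*log(3)) - (-1/4) = -35/4 + 18*log(2) + 18*log(3).

-35/4 + 18*log(2) + 18*log(3)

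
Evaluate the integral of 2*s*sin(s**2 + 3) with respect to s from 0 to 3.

cos(3) - cos(12)

Let u = s**2 + 3, so du = 2*s ds. When s = 0, u = 3; when s = 3, u = 12.
The integral becomes ∫ sin(u) du from 3 to 12, with antiderivative -cos(u).
Back in s: F(s) = -cos(s**2 + 3).
Then F(3) - F(0) = (-cos(12)) - (-cos(3)) = cos(3) - cos(12).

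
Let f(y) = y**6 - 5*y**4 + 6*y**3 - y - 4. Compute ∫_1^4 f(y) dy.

11763/7

By the power rule, an antiderivative is F(y) = y**7/7 - y**5 + 3*y**4/2 - y**2/2 - 4*y.
Then F(4) - F(1) = (11736/7) - (-27/7) = 11763/7.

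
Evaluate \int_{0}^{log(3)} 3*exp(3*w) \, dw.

Let u = exp(w), so du = exp(w) dw. When w = 0, u = 1; when w = log(3), u = 3.
The integral becomes 3·∫ u**2 du from 1 to 3, with antiderivative u**3.
Back in w: F(w) = exp(3*w).
Then F(log(3)) - F(0) = (27) - (1) = 26.

26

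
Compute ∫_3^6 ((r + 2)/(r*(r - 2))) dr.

log(8)

Factor the denominator: r**2 - 2*r = r(r - 2).
Partial fractions: (r + 2)/(r*(r - 2)) = -1/r + 2/(r - 2).
An antiderivative is F(r) = -log(r) + 2*log(r - 2).
Then F(6) - F(3) = (log(8/3)) - (-log(3)) = log(8).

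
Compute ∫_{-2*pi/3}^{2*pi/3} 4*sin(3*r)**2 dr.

Use the identity sin^2(3*r) = (1 - cos(6*r))/2.
An antiderivative is F(r) = 2*r - sin(6*r)/3.
Then F(2*pi/3) - F(-2*pi/3) = (4*pi/3) - (-4*pi/3) = 8*pi/3.

8*pi/3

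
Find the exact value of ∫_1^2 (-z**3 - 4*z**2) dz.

By the power rule, an antiderivative is F(z) = -z**4/4 - 4*z**3/3.
Then F(2) - F(1) = (-44/3) - (-19/12) = -157/12.

-157/12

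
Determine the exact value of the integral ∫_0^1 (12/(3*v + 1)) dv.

8*log(2)

Let u = 3*v + 1, so du = 3 dv. When v = 0, u = 1; when v = 1, u = 4.
The integral becomes 4·∫ 1/u du from 1 to 4, with antiderivative 4*log(u).
Back in v: F(v) = 4*log(3*v + 1).
Then F(1) - F(0) = (8*log(2)) - (0) = 8*log(2).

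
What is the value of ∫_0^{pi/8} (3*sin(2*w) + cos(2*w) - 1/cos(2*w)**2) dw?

1 - sqrt(2)/2

An antiderivative is F(w) = sin(2*w)/2 - 3*cos(2*w)/2 - tan(2*w)/2.
Then F(pi/8) - F(0) = (-sqrt(2)/2 - 1/2) - (-3/2) = 1 - sqrt(2)/2.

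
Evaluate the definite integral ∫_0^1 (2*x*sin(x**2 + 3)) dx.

Let u = x**2 + 3, so du = 2*x dx. When x = 0, u = 3; when x = 1, u = 4.
The integral becomes ∫ sin(u) du from 3 to 4, with antiderivative -cos(u).
Back in x: F(x) = -cos(x**2 + 3).
Then F(1) - F(0) = (-cos(4)) - (-cos(3)) = cos(3) - cos(4).

cos(3) - cos(4)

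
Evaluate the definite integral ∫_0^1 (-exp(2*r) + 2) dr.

5/2 - exp(2)/2

An antiderivative is F(r) = -exp(2*r)/2 + 2*r.
Then F(1) - F(0) = (2 - exp(2)/2) - (-1/2) = 5/2 - exp(2)/2.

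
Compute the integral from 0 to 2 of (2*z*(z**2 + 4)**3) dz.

960

Let u = z**2 + 4, so du = 2*z dz. When z = 0, u = 4; when z = 2, u = 8.
The integral becomes ∫ u**3 du from 4 to 8, with antiderivative u**4/4.
Back in z: F(z) = (z**2 + 4)**4/4.
Then F(2) - F(0) = (1024) - (64) = 960.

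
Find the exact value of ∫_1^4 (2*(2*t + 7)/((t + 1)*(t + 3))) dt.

Factor the denominator: t**2 + 4*t + 3 = (t + 3)(t + 1).
Partial fractions: 2*(2*t + 7)/((t + 1)*(t + 3)) = -1/(t + 3) + 5/(t + 1).
An antiderivative is F(t) = 5*log(t + 1) - log(t + 3).
Then F(4) - F(1) = (-log(7) + 5*log(5)) - (log(8)) = -3*log(2) - log(7) + 5*log(5).

-3*log(2) - log(7) + 5*log(5)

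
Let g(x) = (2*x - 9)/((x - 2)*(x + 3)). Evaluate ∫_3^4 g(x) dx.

-3*log(3) - 4*log(2) + 3*log(7)

Factor the denominator: x**2 + x - 6 = (x + 3)(x - 2).
Partial fractions: (2*x - 9)/((x - 2)*(x + 3)) = 3/(x + 3) - 1/(x - 2).
An antiderivative is F(x) = -log(x - 2) + 3*log(x + 3).
Then F(4) - F(3) = (-log(2) + 3*log(7)) - (3*log(2) + 3*log(3)) = -3*log(3) - 4*log(2) + 3*log(7).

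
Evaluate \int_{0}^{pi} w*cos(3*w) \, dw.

-2/9

Integrate by parts once (u = w, dv = cos(3*w) dw).
An antiderivative is F(w) = w*sin(3*w)/3 + cos(3*w)/9.
Then F(pi) - F(0) = (-1/9) - (1/9) = -2/9.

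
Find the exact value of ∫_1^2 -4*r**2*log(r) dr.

Integrate by parts once (u = ln r, dv = -4*r**2 dr).
An antiderivative is F(r) = -4*r**3*(3*log(r) - 1)/9.
Then F(2) - F(1) = (32/9 - 32*log(2)/3) - (4/9) = 28/9 - 32*log(2)/3.

28/9 - 32*log(2)/3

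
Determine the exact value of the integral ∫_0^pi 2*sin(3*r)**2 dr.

pi

Use the identity sin^2(3*r) = (1 - cos(6*r))/2.
An antiderivative is F(r) = r - sin(6*r)/6.
Then F(pi) - F(0) = (pi) - (0) = pi.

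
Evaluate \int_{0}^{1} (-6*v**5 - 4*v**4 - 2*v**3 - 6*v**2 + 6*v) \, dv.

-13/10

By the power rule, an antiderivative is F(v) = -v**6 - 4*v**5/5 - v**4/2 - 2*v**3 + 3*v**2.
Then F(1) - F(0) = (-13/10) - (0) = -13/10.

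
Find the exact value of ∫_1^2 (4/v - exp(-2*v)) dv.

(-exp(2) + 1 + 8*exp(4)*log(2))*exp(-4)/2

An antiderivative is F(v) = 4*log(v) + exp(-2*v)/2.
Then F(2) - F(1) = (exp(-4)/2 + 4*log(2)) - (exp(-2)/2) = (-exp(2) + 1 + 8*exp(4)*log(2))*exp(-4)/2.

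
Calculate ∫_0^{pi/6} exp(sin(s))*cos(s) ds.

-1 + exp(1/2)

Let u = sin(s), so du = cos(s) ds. When s = 0, u = 0; when s = pi/6, u = 1/2.
The integral becomes ∫ exp(u) du from 0 to 1/2, with antiderivative exp(u).
Back in s: F(s) = exp(sin(s)).
Then F(pi/6) - F(0) = (exp(1/2)) - (1) = -1 + exp(1/2).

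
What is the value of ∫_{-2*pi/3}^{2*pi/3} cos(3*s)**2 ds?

2*pi/3

Use the identity cos^2(3*s) = (1 + cos(6*s))/2.
An antiderivative is F(s) = s/2 + sin(6*s)/12.
Then F(2*pi/3) - F(-2*pi/3) = (pi/3) - (-pi/3) = 2*pi/3.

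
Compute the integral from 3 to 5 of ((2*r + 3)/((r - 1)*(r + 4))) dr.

Factor the denominator: r**2 + 3*r - 4 = (r + 4)(r - 1).
Partial fractions: (2*r + 3)/((r - 1)*(r + 4)) = 1/(r + 4) + 1/(r - 1).
An antiderivative is F(r) = log(r - 1) + log(r + 4).
Then F(5) - F(3) = (log(36)) - (log(14)) = log(18/7).

log(18/7)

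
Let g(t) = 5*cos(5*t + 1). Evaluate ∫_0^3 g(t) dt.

Let u = 5*t + 1, so du = 5 dt. When t = 0, u = 1; when t = 3, u = 16.
The integral becomes ∫ cos(u) du from 1 to 16, with antiderivative sin(u).
Back in t: F(t) = sin(5*t + 1).
Then F(3) - F(0) = (sin(16)) - (sin(1)) = -sin(1) + sin(16).

-sin(1) + sin(16)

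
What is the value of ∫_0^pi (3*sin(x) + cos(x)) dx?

6

An antiderivative is F(x) = sin(x) - 3*cos(x).
Then F(pi) - F(0) = (3) - (-3) = 6.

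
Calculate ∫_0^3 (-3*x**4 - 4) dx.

By the power rule, an antiderivative is F(x) = -3*x**5/5 - 4*x.
Then F(3) - F(0) = (-789/5) - (0) = -789/5.

-789/5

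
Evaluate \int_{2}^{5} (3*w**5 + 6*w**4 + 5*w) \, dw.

57723/5

By the power rule, an antiderivative is F(w) = w**6/2 + 6*w**5/5 + 5*w**2/2.
Then F(5) - F(2) = (11625) - (402/5) = 57723/5.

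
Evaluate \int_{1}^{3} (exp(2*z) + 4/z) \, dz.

An antiderivative is F(z) = exp(2*z)/2 + 4*log(z).
Then F(3) - F(1) = (log(81) + exp(6)/2) - (exp(2)/2) = -exp(2)/2 + log(81) + exp(6)/2.

-exp(2)/2 + log(81) + exp(6)/2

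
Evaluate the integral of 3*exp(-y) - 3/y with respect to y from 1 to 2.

-3*log(2) - 3*exp(-2) + 3*exp(-1)

An antiderivative is F(y) = -3*log(y) - 3*exp(-y).
Then F(2) - F(1) = (-3*log(2) - 3*exp(-2)) - (-3*exp(-1)) = -3*log(2) - 3*exp(-2) + 3*exp(-1).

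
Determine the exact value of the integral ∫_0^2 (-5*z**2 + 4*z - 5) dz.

-46/3

By the power rule, an antiderivative is F(z) = -5*z**3/3 + 2*z**2 - 5*z.
Then F(2) - F(0) = (-46/3) - (0) = -46/3.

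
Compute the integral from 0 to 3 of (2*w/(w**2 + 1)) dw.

log(10)

Let u = w**2 + 1, so du = 2*w dw. When w = 0, u = 1; when w = 3, u = 10.
The integral becomes ∫ 1/u du from 1 to 10, with antiderivative log(u).
Back in w: F(w) = log(w**2 + 1).
Then F(3) - F(0) = (log(10)) - (0) = log(10).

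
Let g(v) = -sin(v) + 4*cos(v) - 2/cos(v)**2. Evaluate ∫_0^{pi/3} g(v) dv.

-1/2

An antiderivative is F(v) = 4*sin(v) + cos(v) - 2*tan(v).
Then F(pi/3) - F(0) = (1/2) - (1) = -1/2.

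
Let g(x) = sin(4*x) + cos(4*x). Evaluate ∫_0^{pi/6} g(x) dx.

sqrt(3)/8 + 3/8

An antiderivative is F(x) = sin(4*x)/4 - cos(4*x)/4.
Then F(pi/6) - F(0) = (1/8 + sqrt(3)/8) - (-1/4) = sqrt(3)/8 + 3/8.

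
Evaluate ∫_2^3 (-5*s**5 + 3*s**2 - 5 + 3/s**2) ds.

-1619/3

By the power rule, an antiderivative is F(s) = -5*s**6/6 + s**3 - 5*s - 3/s.
Then F(3) - F(2) = (-1193/2) - (-341/6) = -1619/3.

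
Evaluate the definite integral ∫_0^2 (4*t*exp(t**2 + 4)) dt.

Let u = t**2 + 4, so du = 2*t dt. When t = 0, u = 4; when t = 2, u = 8.
The integral becomes 2·∫ exp(u) du from 4 to 8, with antiderivative 2*exp(u).
Back in t: F(t) = 2*exp(t**2 + 4).
Then F(2) - F(0) = (2*exp(8)) - (2*exp(4)) = -2*(1 - exp(4))*exp(4).

-2*(1 - exp(4))*exp(4)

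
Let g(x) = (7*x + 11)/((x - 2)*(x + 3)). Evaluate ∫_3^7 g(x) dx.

-2*log(3) + 7*log(5)

Factor the denominator: x**2 + x - 6 = (x + 3)(x - 2).
Partial fractions: (7*x + 11)/((x - 2)*(x + 3)) = 2/(x + 3) + 5/(x - 2).
An antiderivative is F(x) = 5*log(x - 2) + 2*log(x + 3).
Then F(7) - F(3) = (2*log(2) + 7*log(5)) - (log(36)) = -2*log(3) + 7*log(5).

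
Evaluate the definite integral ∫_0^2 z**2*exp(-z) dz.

2 - 10*exp(-2)

Integrate by parts twice (u = z^2, dv = exp(-z) dz).
An antiderivative is F(z) = (-z**2 - 2*z - 2)*exp(-z).
Then F(2) - F(0) = (-10*exp(-2)) - (-2) = 2 - 10*exp(-2).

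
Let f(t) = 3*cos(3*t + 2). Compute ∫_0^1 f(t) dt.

Let u = 3*t + 2, so du = 3 dt. When t = 0, u = 2; when t = 1, u = 5.
The integral becomes ∫ cos(u) du from 2 to 5, with antiderivative sin(u).
Back in t: F(t) = sin(3*t + 2).
Then F(1) - F(0) = (sin(5)) - (sin(2)) = sin(5) - sin(2).

sin(5) - sin(2)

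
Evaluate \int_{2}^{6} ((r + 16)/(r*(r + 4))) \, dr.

-3*log(5) + 7*log(3)

Factor the denominator: r**2 + 4*r = (r + 4)r.
Partial fractions: (r + 16)/(r*(r + 4)) = -3/(r + 4) + 4/r.
An antiderivative is F(r) = 4*log(r) - 3*log(r + 4).
Then F(6) - F(2) = (-3*log(5) + log(2) + 4*log(3)) - (log(2/27)) = -3*log(5) + 7*log(3).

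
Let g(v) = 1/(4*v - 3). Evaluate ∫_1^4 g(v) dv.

An antiderivative is F(v) = log(4*v - 3)/4.
Then F(4) - F(1) = (log(13)/4) - (0) = log(13)/4.

log(13)/4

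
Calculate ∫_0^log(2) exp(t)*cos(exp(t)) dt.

-sin(1) + sin(2)

Let u = exp(t), so du = exp(t) dt. When t = 0, u = 1; when t = log(2), u = 2.
The integral becomes ∫ cos(u) du from 1 to 2, with antiderivative sin(u).
Back in t: F(t) = sin(exp(t)).
Then F(log(2)) - F(0) = (sin(2)) - (sin(1)) = -sin(1) + sin(2).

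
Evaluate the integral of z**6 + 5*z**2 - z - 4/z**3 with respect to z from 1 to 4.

By the power rule, an antiderivative is F(z) = z**7/7 + 5*z**3/3 - z**2/2 + 2/z**2.
Then F(4) - F(1) = (409813/168) - (139/42) = 136419/56.

136419/56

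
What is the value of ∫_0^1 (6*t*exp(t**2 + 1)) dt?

Let u = t**2 + 1, so du = 2*t dt. When t = 0, u = 1; when t = 1, u = 2.
The integral becomes 3·∫ exp(u) du from 1 to 2, with antiderivative 3*exp(u).
Back in t: F(t) = 3*exp(t**2 + 1).
Then F(1) - F(0) = (3*exp(2)) - (3*exp(1)) = 3*exp(1)*(-1 + exp(1)).

3*E*(-1 + E)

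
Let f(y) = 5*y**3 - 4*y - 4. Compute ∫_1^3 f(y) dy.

76

By the power rule, an antiderivative is F(y) = 5*y**4/4 - 2*y**2 - 4*y.
Then F(3) - F(1) = (285/4) - (-19/4) = 76.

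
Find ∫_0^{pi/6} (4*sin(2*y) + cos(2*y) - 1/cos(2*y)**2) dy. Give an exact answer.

An antiderivative is F(y) = sin(2*y)/2 - 2*cos(2*y) - tan(2*y)/2.
Then F(pi/6) - F(0) = (-1 - sqrt(3)/4) - (-2) = 1 - sqrt(3)/4.

1 - sqrt(3)/4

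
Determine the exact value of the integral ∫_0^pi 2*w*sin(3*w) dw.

2*pi/3

Integrate by parts once (u = w, dv = 2*sin(3*w) dw).
An antiderivative is F(w) = -2*w*cos(3*w)/3 + 2*sin(3*w)/9.
Then F(pi) - F(0) = (2*pi/3) - (0) = 2*pi/3.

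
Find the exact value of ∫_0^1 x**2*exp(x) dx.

Integrate by parts twice (u = x^2, dv = exp(x) dx).
An antiderivative is F(x) = (x**2 - 2*x + 2)*exp(x).
Then F(1) - F(0) = (E) - (2) = -2 + E.

-2 + E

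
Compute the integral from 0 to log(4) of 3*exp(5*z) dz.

3069/5

Let u = exp(z), so du = exp(z) dz. When z = 0, u = 1; when z = log(4), u = 4.
The integral becomes 3·∫ u**4 du from 1 to 4, with antiderivative 3*u**5/5.
Back in z: F(z) = 3*exp(5*z)/5.
Then F(log(4)) - F(0) = (3072/5) - (3/5) = 3069/5.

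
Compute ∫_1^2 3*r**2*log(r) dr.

-7/3 + 8*log(2)

Integrate by parts once (u = ln r, dv = 3*r**2 dr).
An antiderivative is F(r) = r**3*(3*log(r) - 1)/3.
Then F(2) - F(1) = (-8/3 + 8*log(2)) - (-1/3) = -7/3 + 8*log(2).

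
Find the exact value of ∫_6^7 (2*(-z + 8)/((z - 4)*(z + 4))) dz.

-3*log(11) + log(3) + 2*log(2) + 3*log(5)

Factor the denominator: z**2 - 16 = (z + 4)(z - 4).
Partial fractions: 2*(-z + 8)/((z - 4)*(z + 4)) = -3/(z + 4) + 1/(z - 4).
An antiderivative is F(z) = log(z - 4) - 3*log(z + 4).
Then F(7) - F(6) = (-3*log(11) + log(3)) - (-3*log(5) - 2*log(2)) = -3*log(11) + log(3) + 2*log(2) + 3*log(5).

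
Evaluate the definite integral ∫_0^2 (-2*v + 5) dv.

6

By the power rule, an antiderivative is F(v) = -v**2 + 5*v.
Then F(2) - F(0) = (6) - (0) = 6.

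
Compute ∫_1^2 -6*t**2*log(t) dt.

Integrate by parts once (u = ln t, dv = -6*t**2 dt).
An antiderivative is F(t) = -2*t**3*(3*log(t) - 1)/3.
Then F(2) - F(1) = (16/3 - 16*log(2)) - (2/3) = 14/3 - 16*log(2).

14/3 - 16*log(2)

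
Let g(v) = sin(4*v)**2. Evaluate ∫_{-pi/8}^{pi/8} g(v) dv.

pi/8

Use the identity sin^2(4*v) = (1 - cos(8*v))/2.
An antiderivative is F(v) = v/2 - sin(8*v)/16.
Then F(pi/8) - F(-pi/8) = (pi/16) - (-pi/16) = pi/8.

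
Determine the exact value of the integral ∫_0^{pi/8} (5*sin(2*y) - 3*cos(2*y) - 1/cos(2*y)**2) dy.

An antiderivative is F(y) = -3*sin(2*y)/2 - 5*cos(2*y)/2 - tan(2*y)/2.
Then F(pi/8) - F(0) = (-2*sqrt(2) - 1/2) - (-5/2) = 2 - 2*sqrt(2).

2 - 2*sqrt(2)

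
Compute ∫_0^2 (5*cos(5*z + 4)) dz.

Let u = 5*z + 4, so du = 5 dz. When z = 0, u = 4; when z = 2, u = 14.
The integral becomes ∫ cos(u) du from 4 to 14, with antiderivative sin(u).
Back in z: F(z) = sin(5*z + 4).
Then F(2) - F(0) = (sin(14)) - (sin(4)) = -sin(4) + sin(14).

-sin(4) + sin(14)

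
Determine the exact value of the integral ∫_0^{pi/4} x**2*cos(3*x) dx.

Integrate by parts twice (u = x^2, dv = cos(3*x) dx).
An antiderivative is F(x) = x**2*sin(3*x)/3 + 2*x*cos(3*x)/9 - 2*sin(3*x)/27.
Then F(pi/4) - F(0) = (sqrt(2)*(-24*pi - 32 + 9*pi**2)/864) - (0) = sqrt(2)*(-24*pi - 32 + 9*pi**2)/864.

sqrt(2)*(-24*pi - 32 + 9*pi**2)/864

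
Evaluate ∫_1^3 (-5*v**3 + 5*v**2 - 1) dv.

By the power rule, an antiderivative is F(v) = -5*v**4/4 + 5*v**3/3 - v.
Then F(3) - F(1) = (-237/4) - (-7/12) = -176/3.

-176/3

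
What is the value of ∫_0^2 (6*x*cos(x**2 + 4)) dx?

Let u = x**2 + 4, so du = 2*x dx. When x = 0, u = 4; when x = 2, u = 8.
The integral becomes 3·∫ cos(u) du from 4 to 8, with antiderivative 3*sin(u).
Back in x: F(x) = 3*sin(x**2 + 4).
Then F(2) - F(0) = (3*sin(8)) - (3*sin(4)) = -3*sin(4) + 3*sin(8).

-3*sin(4) + 3*sin(8)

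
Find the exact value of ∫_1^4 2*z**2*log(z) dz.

-14 + 256*log(2)/3

Integrate by parts once (u = ln z, dv = 2*z**2 dz).
An antiderivative is F(z) = 2*z**3*(3*log(z) - 1)/9.
Then F(4) - F(1) = (-128/9 + 256*log(2)/3) - (-2/9) = -14 + 256*log(2)/3.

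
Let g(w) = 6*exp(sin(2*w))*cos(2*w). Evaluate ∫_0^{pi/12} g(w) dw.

-3 + 3*exp(1/2)

Let u = sin(2*w), so du = 2*cos(2*w) dw. When w = 0, u = 0; when w = pi/12, u = 1/2.
The integral becomes 3·∫ exp(u) du from 0 to 1/2, with antiderivative 3*exp(u).
Back in w: F(w) = 3*exp(sin(2*w)).
Then F(pi/12) - F(0) = (3*exp(1/2)) - (3) = -3 + 3*exp(1/2).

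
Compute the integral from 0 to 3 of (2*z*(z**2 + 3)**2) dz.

567

Let u = z**2 + 3, so du = 2*z dz. When z = 0, u = 3; when z = 3, u = 12.
The integral becomes ∫ u**2 du from 3 to 12, with antiderivative u**3/3.
Back in z: F(z) = (z**2 + 3)**3/3.
Then F(3) - F(0) = (576) - (9) = 567.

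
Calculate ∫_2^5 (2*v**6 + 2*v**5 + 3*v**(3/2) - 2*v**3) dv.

By the power rule, an antiderivative is F(v) = 2*v**7/7 + v**6/3 + 6*v**(5/2)/5 - v**4/2.
Then F(5) - F(2) = (30*sqrt(5) + 1143125/42) - (24*sqrt(2)/5 + 1048/21) = -24*sqrt(2)/5 + 30*sqrt(5) + 380343/14.

-24*sqrt(2)/5 + 30*sqrt(5) + 380343/14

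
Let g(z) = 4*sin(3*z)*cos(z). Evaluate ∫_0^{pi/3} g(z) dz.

Use the identity sin(3*z)cos(z) = [sin(4*z) + sin(2*z)]/2.
An antiderivative is F(z) = -cos(2*z) - cos(4*z)/2.
Then F(pi/3) - F(0) = (3/4) - (-3/2) = 9/4.

9/4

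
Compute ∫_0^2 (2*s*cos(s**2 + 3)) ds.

-sin(3) + sin(7)

Let u = s**2 + 3, so du = 2*s ds. When s = 0, u = 3; when s = 2, u = 7.
The integral becomes ∫ cos(u) du from 3 to 7, with antiderivative sin(u).
Back in s: F(s) = sin(s**2 + 3).
Then F(2) - F(0) = (sin(7)) - (sin(3)) = -sin(3) + sin(7).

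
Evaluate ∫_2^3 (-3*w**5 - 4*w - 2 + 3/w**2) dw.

By the power rule, an antiderivative is F(w) = -w**6/2 - 2*w**2 - 2*w - 3/w.
Then F(3) - F(2) = (-779/2) - (-91/2) = -344.

-344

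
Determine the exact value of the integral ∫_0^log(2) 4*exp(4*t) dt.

15

Let u = exp(t), so du = exp(t) dt. When t = 0, u = 1; when t = log(2), u = 2.
The integral becomes 4·∫ u**3 du from 1 to 2, with antiderivative u**4.
Back in t: F(t) = exp(4*t).
Then F(log(2)) - F(0) = (16) - (1) = 15.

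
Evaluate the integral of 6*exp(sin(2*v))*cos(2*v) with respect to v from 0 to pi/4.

-3 + 3*E

Let u = sin(2*v), so du = 2*cos(2*v) dv. When v = 0, u = 0; when v = pi/4, u = 1.
The integral becomes 3·∫ exp(u) du from 0 to 1, with antiderivative 3*exp(u).
Back in v: F(v) = 3*exp(sin(2*v)).
Then F(pi/4) - F(0) = (3*E) - (3) = -3 + 3*E.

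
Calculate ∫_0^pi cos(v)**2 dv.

pi/2

Use the identity cos^2(v) = (1 + cos(2*v))/2.
An antiderivative is F(v) = v/2 + sin(2*v)/4.
Then F(pi) - F(0) = (pi/2) - (0) = pi/2.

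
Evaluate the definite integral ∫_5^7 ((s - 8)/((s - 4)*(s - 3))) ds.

log(32/81)

Factor the denominator: s**2 - 7*s + 12 = (s - 3)(s - 4).
Partial fractions: (s - 8)/((s - 4)*(s - 3)) = 5/(s - 3) - 4/(s - 4).
An antiderivative is F(s) = -4*log(s - 4) + 5*log(s - 3).
Then F(7) - F(5) = (-4*log(3) + 10*log(2)) - (log(32)) = log(32/81).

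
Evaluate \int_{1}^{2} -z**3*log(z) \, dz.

15/16 - log(16)

Integrate by parts once (u = ln z, dv = -z**3 dz).
An antiderivative is F(z) = -z**4*(4*log(z) - 1)/16.
Then F(2) - F(1) = (1 - log(16)) - (1/16) = 15/16 - log(16).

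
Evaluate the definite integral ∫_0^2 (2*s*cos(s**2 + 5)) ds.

sin(9) - sin(5)

Let u = s**2 + 5, so du = 2*s ds. When s = 0, u = 5; when s = 2, u = 9.
The integral becomes ∫ cos(u) du from 5 to 9, with antiderivative sin(u).
Back in s: F(s) = sin(s**2 + 5).
Then F(2) - F(0) = (sin(9)) - (sin(5)) = sin(9) - sin(5).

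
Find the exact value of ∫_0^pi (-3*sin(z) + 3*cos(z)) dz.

An antiderivative is F(z) = 3*sin(z) + 3*cos(z).
Then F(pi) - F(0) = (-3) - (3) = -6.

-6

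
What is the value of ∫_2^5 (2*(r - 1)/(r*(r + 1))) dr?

Factor the denominator: r**2 + r = (r + 1)r.
Partial fractions: 2*(r - 1)/(r*(r + 1)) = 4/(r + 1) - 2/r.
An antiderivative is F(r) = -2*log(r) + 4*log(r + 1).
Then F(5) - F(2) = (-2*log(5) + 4*log(2) + 4*log(3)) - (log(81/4)) = log(64/25).

log(64/25)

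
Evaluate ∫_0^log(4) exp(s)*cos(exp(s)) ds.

Let u = exp(s), so du = exp(s) ds. When s = 0, u = 1; when s = log(4), u = 4.
The integral becomes ∫ cos(u) du from 1 to 4, with antiderivative sin(u).
Back in s: F(s) = sin(exp(s)).
Then F(log(4)) - F(0) = (sin(4)) - (sin(1)) = -sin(1) + sin(4).

-sin(1) + sin(4)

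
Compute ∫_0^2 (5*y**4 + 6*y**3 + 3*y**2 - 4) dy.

56

By the power rule, an antiderivative is F(y) = y**5 + 3*y**4/2 + y**3 - 4*y.
Then F(2) - F(0) = (56) - (0) = 56.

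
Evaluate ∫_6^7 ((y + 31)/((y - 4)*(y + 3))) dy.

-4*log(5) - 9*log(2) + 13*log(3)

Factor the denominator: y**2 - y - 12 = (y + 3)(y - 4).
Partial fractions: (y + 31)/((y - 4)*(y + 3)) = -4/(y + 3) + 5/(y - 4).
An antiderivative is F(y) = 5*log(y - 4) - 4*log(y + 3).
Then F(7) - F(6) = (-4*log(5) - 4*log(2) + 5*log(3)) - (-8*log(3) + 5*log(2)) = -4*log(5) - 9*log(2) + 13*log(3).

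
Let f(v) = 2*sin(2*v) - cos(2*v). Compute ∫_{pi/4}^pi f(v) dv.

An antiderivative is F(v) = -sin(2*v)/2 - cos(2*v).
Then F(pi) - F(pi/4) = (-1) - (-1/2) = -1/2.

-1/2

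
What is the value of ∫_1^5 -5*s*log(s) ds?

30 - 125*log(5)/2

Integrate by parts once (u = ln s, dv = -5*s ds).
An antiderivative is F(s) = -5*s**2*(2*log(s) - 1)/4.
Then F(5) - F(1) = (125/4 - 125*log(5)/2) - (5/4) = 30 - 125*log(5)/2.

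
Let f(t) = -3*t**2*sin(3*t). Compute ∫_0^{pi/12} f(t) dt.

-sqrt(2)/9 - sqrt(2)*pi/36 + sqrt(2)*pi**2/288 + 2/9

Integrate by parts twice (u = t^2, dv = -3*sin(3*t) dt).
An antiderivative is F(t) = t**2*cos(3*t) - 2*t*sin(3*t)/3 - 2*cos(3*t)/9.
Then F(pi/12) - F(0) = (sqrt(2)*(-32 - 8*pi + pi**2)/288) - (-2/9) = -sqrt(2)/9 - sqrt(2)*pi/36 + sqrt(2)*pi**2/288 + 2/9.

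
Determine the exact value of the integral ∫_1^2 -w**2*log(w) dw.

Integrate by parts once (u = ln w, dv = -w**2 dw).
An antiderivative is F(w) = -w**3*(3*log(w) - 1)/9.
Then F(2) - F(1) = (8/9 - 8*log(2)/3) - (1/9) = 7/9 - 8*log(2)/3.

7/9 - 8*log(2)/3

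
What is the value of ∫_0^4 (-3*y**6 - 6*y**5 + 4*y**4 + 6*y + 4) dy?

By the power rule, an antiderivative is F(y) = -3*y**7/7 - y**6 + 4*y**5/5 + 3*y**2 + 4*y.
Then F(4) - F(0) = (-358208/35) - (0) = -358208/35.

-358208/35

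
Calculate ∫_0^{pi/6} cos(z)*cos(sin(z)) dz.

sin(1/2)

Let u = sin(z), so du = cos(z) dz. When z = 0, u = 0; when z = pi/6, u = 1/2.
The integral becomes ∫ cos(u) du from 0 to 1/2, with antiderivative sin(u).
Back in z: F(z) = sin(sin(z)).
Then F(pi/6) - F(0) = (sin(1/2)) - (0) = sin(1/2).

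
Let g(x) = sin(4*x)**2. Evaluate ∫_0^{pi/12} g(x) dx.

Use the identity sin^2(4*x) = (1 - cos(8*x))/2.
An antiderivative is F(x) = x/2 - sin(8*x)/16.
Then F(pi/12) - F(0) = (-sqrt(3)/32 + pi/24) - (0) = -sqrt(3)/32 + pi/24.

-sqrt(3)/32 + pi/24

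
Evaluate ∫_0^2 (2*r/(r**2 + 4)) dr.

Let u = r**2 + 4, so du = 2*r dr. When r = 0, u = 4; when r = 2, u = 8.
The integral becomes ∫ 1/u du from 4 to 8, with antiderivative log(u).
Back in r: F(r) = log(r**2 + 4).
Then F(2) - F(0) = (log(8)) - (log(4)) = log(2).

log(2)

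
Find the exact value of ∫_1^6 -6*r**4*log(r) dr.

1866 - 46656*log(6)/5

Integrate by parts once (u = ln r, dv = -6*r**4 dr).
An antiderivative is F(r) = -6*r**5*(5*log(r) - 1)/25.
Then F(6) - F(1) = (46656/25 - 46656*log(6)/5) - (6/25) = 1866 - 46656*log(6)/5.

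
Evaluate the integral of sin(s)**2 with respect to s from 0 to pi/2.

Use the identity sin^2(s) = (1 - cos(2*s))/2.
An antiderivative is F(s) = s/2 - sin(2*s)/4.
Then F(pi/2) - F(0) = (pi/4) - (0) = pi/4.

pi/4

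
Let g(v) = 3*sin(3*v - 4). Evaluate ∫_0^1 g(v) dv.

Let u = 3*v - 4, so du = 3 dv. When v = 0, u = -4; when v = 1, u = -1.
The integral becomes ∫ sin(u) du from -4 to -1, with antiderivative -cos(u).
Back in v: F(v) = -cos(3*v - 4).
Then F(1) - F(0) = (-cos(1)) - (-cos(4)) = cos(4) - cos(1).

cos(4) - cos(1)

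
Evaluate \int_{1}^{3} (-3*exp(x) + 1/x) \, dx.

An antiderivative is F(x) = -3*exp(x) + log(x).
Then F(3) - F(1) = (-3*exp(3) + log(3)) - (-3*exp(1)) = -3*exp(3) + log(3) + 3*exp(1).

-3*exp(3) + log(3) + 3*exp(1)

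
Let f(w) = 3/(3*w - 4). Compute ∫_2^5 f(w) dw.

An antiderivative is F(w) = log(3*w - 4).
Then F(5) - F(2) = (log(11)) - (log(2)) = log(11/2).

log(11/2)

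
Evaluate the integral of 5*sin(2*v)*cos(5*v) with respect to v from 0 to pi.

Use the identity sin(2*v)cos(5*v) = [sin(7*v) + sin(-3*v)]/2.
An antiderivative is F(v) = 5*cos(3*v)/6 - 5*cos(7*v)/14.
Then F(pi) - F(0) = (-10/21) - (10/21) = -20/21.

-20/21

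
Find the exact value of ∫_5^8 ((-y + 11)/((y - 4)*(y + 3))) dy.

-2*log(11) + 8*log(2)

Factor the denominator: y**2 - y - 12 = (y + 3)(y - 4).
Partial fractions: (-y + 11)/((y - 4)*(y + 3)) = -2/(y + 3) + 1/(y - 4).
An antiderivative is F(y) = log(y - 4) - 2*log(y + 3).
Then F(8) - F(5) = (-2*log(11) + 2*log(2)) - (-log(64)) = -2*log(11) + 8*log(2).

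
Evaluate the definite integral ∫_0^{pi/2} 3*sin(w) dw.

3

An antiderivative is F(w) = -3*cos(w).
Then F(pi/2) - F(0) = (0) - (-3) = 3.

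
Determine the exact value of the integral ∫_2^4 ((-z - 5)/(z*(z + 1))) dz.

Factor the denominator: z**2 + z = (z + 1)z.
Partial fractions: (-z - 5)/(z*(z + 1)) = 4/(z + 1) - 5/z.
An antiderivative is F(z) = -5*log(z) + 4*log(z + 1).
Then F(4) - F(2) = (-10*log(2) + 4*log(5)) - (log(81/32)) = -4*log(3) - 5*log(2) + 4*log(5).

-4*log(3) - 5*log(2) + 4*log(5)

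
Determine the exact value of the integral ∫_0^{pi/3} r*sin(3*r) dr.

pi/9

Integrate by parts once (u = r, dv = sin(3*r) dr).
An antiderivative is F(r) = -r*cos(3*r)/3 + sin(3*r)/9.
Then F(pi/3) - F(0) = (pi/9) - (0) = pi/9.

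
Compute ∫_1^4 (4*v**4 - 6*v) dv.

3867/5

By the power rule, an antiderivative is F(v) = 4*v**5/5 - 3*v**2.
Then F(4) - F(1) = (3856/5) - (-11/5) = 3867/5.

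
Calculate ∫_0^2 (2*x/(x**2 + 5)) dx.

log(9/5)

Let u = x**2 + 5, so du = 2*x dx. When x = 0, u = 5; when x = 2, u = 9.
The integral becomes ∫ 1/u du from 5 to 9, with antiderivative log(u).
Back in x: F(x) = log(x**2 + 5).
Then F(2) - F(0) = (log(9)) - (log(5)) = log(9/5).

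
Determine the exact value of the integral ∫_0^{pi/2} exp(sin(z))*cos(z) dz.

Let u = sin(z), so du = cos(z) dz. When z = 0, u = 0; when z = pi/2, u = 1.
The integral becomes ∫ exp(u) du from 0 to 1, with antiderivative exp(u).
Back in z: F(z) = exp(sin(z)).
Then F(pi/2) - F(0) = (E) - (1) = -1 + E.

-1 + E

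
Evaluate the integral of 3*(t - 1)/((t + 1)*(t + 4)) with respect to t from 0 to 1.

Factor the denominator: t**2 + 5*t + 4 = (t + 4)(t + 1).
Partial fractions: 3*(t - 1)/((t + 1)*(t + 4)) = 5/(t + 4) - 2/(t + 1).
An antiderivative is F(t) = -2*log(t + 1) + 5*log(t + 4).
Then F(1) - F(0) = (-2*log(2) + 5*log(5)) - (10*log(2)) = -12*log(2) + 5*log(5).

-12*log(2) + 5*log(5)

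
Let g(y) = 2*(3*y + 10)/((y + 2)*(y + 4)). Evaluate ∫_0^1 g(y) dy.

-8*log(2) + 2*log(5) + 4*log(3)

Factor the denominator: y**2 + 6*y + 8 = (y + 4)(y + 2).
Partial fractions: 2*(3*y + 10)/((y + 2)*(y + 4)) = 2/(y + 4) + 4/(y + 2).
An antiderivative is F(y) = 4*log(y + 2) + 2*log(y + 4).
Then F(1) - F(0) = (2*log(5) + 4*log(3)) - (8*log(2)) = -8*log(2) + 2*log(5) + 4*log(3).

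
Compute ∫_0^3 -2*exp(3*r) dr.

An antiderivative is F(r) = -2*exp(3*r)/3.
Then F(3) - F(0) = (-2*exp(9)/3) - (-2/3) = 2/3 - 2*exp(9)/3.

2/3 - 2*exp(9)/3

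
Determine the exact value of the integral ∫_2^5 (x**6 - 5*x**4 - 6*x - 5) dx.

By the power rule, an antiderivative is F(x) = x**7/7 - x**5 - 3*x**2 - 5*x.
Then F(5) - F(2) = (55550/7) - (-250/7) = 55800/7.

55800/7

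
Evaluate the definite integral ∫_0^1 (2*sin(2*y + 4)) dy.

Let u = 2*y + 4, so du = 2 dy. When y = 0, u = 4; when y = 1, u = 6.
The integral becomes ∫ sin(u) du from 4 to 6, with antiderivative -cos(u).
Back in y: F(y) = -cos(2*y + 4).
Then F(1) - F(0) = (-cos(6)) - (-cos(4)) = -cos(6) + cos(4).

-cos(6) + cos(4)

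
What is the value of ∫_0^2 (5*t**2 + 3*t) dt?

By the power rule, an antiderivative is F(t) = 5*t**3/3 + 3*t**2/2.
Then F(2) - F(0) = (58/3) - (0) = 58/3.

58/3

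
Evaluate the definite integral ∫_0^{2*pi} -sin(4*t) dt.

An antiderivative is F(t) = cos(4*t)/4.
Then F(2*pi) - F(0) = (1/4) - (1/4) = 0.

0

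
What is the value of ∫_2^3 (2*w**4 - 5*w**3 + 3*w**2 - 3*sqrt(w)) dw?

-6*sqrt(3) + 4*sqrt(2) + 443/20

By the power rule, an antiderivative is F(w) = 2*w**5/5 - 5*w**4/4 - 2*w**(3/2) + w**3.
Then F(3) - F(2) = (459/20 - 6*sqrt(3)) - (4/5 - 4*sqrt(2)) = -6*sqrt(3) + 4*sqrt(2) + 443/20.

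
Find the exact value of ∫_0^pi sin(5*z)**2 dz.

Use the identity sin^2(5*z) = (1 - cos(10*z))/2.
An antiderivative is F(z) = z/2 - sin(10*z)/20.
Then F(pi) - F(0) = (pi/2) - (0) = pi/2.

pi/2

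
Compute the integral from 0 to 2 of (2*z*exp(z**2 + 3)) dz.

-exp(3) + exp(7)

Let u = z**2 + 3, so du = 2*z dz. When z = 0, u = 3; when z = 2, u = 7.
The integral becomes ∫ exp(u) du from 3 to 7, with antiderivative exp(u).
Back in z: F(z) = exp(z**2 + 3).
Then F(2) - F(0) = (exp(7)) - (exp(3)) = -exp(3) + exp(7).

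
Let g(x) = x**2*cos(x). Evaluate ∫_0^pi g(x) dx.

-2*pi

Integrate by parts twice (u = x^2, dv = cos(x) dx).
An antiderivative is F(x) = x**2*sin(x) + 2*x*cos(x) - 2*sin(x).
Then F(pi) - F(0) = (-2*pi) - (0) = -2*pi.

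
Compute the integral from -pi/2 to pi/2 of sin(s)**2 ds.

pi/2

Use the identity sin^2(s) = (1 - cos(2*s))/2.
An antiderivative is F(s) = s/2 - sin(2*s)/4.
Then F(pi/2) - F(-pi/2) = (pi/4) - (-pi/4) = pi/2.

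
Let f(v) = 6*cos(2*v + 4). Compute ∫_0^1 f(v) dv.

3*sin(6) - 3*sin(4)

Let u = 2*v + 4, so du = 2 dv. When v = 0, u = 4; when v = 1, u = 6.
The integral becomes 3·∫ cos(u) du from 4 to 6, with antiderivative 3*sin(u).
Back in v: F(v) = 3*sin(2*v + 4).
Then F(1) - F(0) = (3*sin(6)) - (3*sin(4)) = 3*sin(6) - 3*sin(4).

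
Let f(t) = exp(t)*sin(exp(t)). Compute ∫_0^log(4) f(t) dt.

cos(1) - cos(4)

Let u = exp(t), so du = exp(t) dt. When t = 0, u = 1; when t = log(4), u = 4.
The integral becomes ∫ sin(u) du from 1 to 4, with antiderivative -cos(u).
Back in t: F(t) = -cos(exp(t)).
Then F(log(4)) - F(0) = (-cos(4)) - (-cos(1)) = cos(1) - cos(4).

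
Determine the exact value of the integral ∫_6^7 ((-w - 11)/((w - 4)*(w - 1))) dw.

Factor the denominator: w**2 - 5*w + 4 = (w - 1)(w - 4).
Partial fractions: (-w - 11)/((w - 4)*(w - 1)) = 4/(w - 1) - 5/(w - 4).
An antiderivative is F(w) = -5*log(w - 4) + 4*log(w - 1).
Then F(7) - F(6) = (log(16/3)) - (-5*log(2) + 4*log(5)) = -4*log(5) - log(3) + 9*log(2).

-4*log(5) - log(3) + 9*log(2)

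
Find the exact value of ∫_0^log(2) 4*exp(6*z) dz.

Let u = exp(z), so du = exp(z) dz. When z = 0, u = 1; when z = log(2), u = 2.
The integral becomes 4·∫ u**5 du from 1 to 2, with antiderivative 2*u**6/3.
Back in z: F(z) = 2*exp(6*z)/3.
Then F(log(2)) - F(0) = (128/3) - (2/3) = 42.

42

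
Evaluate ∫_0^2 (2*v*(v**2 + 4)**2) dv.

Let u = v**2 + 4, so du = 2*v dv. When v = 0, u = 4; when v = 2, u = 8.
The integral becomes ∫ u**2 du from 4 to 8, with antiderivative u**3/3.
Back in v: F(v) = (v**2 + 4)**3/3.
Then F(2) - F(0) = (512/3) - (64/3) = 448/3.

448/3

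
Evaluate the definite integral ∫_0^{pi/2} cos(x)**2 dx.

pi/4

Use the identity cos^2(x) = (1 + cos(2*x))/2.
An antiderivative is F(x) = x/2 + sin(2*x)/4.
Then F(pi/2) - F(0) = (pi/4) - (0) = pi/4.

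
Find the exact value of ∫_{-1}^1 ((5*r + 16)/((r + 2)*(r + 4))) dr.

Factor the denominator: r**2 + 6*r + 8 = (r + 4)(r + 2).
Partial fractions: (5*r + 16)/((r + 2)*(r + 4)) = 2/(r + 4) + 3/(r + 2).
An antiderivative is F(r) = 3*log(r + 2) + 2*log(r + 4).
Then F(1) - F(-1) = (2*log(5) + 3*log(3)) - (log(9)) = log(75).

log(75)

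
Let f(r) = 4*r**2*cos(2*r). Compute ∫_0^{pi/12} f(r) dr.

-1/2 + pi**2/144 + sqrt(3)*pi/12

Integrate by parts twice (u = r^2, dv = 4*cos(2*r) dr).
An antiderivative is F(r) = 2*r**2*sin(2*r) + 2*r*cos(2*r) - sin(2*r).
Then F(pi/12) - F(0) = (-1/2 + pi**2/144 + sqrt(3)*pi/12) - (0) = -1/2 + pi**2/144 + sqrt(3)*pi/12.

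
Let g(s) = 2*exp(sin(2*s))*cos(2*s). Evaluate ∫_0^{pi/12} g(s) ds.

Let u = sin(2*s), so du = 2*cos(2*s) ds. When s = 0, u = 0; when s = pi/12, u = 1/2.
The integral becomes ∫ exp(u) du from 0 to 1/2, with antiderivative exp(u).
Back in s: F(s) = exp(sin(2*s)).
Then F(pi/12) - F(0) = (exp(1/2)) - (1) = -1 + exp(1/2).

-1 + exp(1/2)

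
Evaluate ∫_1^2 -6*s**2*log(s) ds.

Integrate by parts once (u = ln s, dv = -6*s**2 ds).
An antiderivative is F(s) = -2*s**3*(3*log(s) - 1)/3.
Then F(2) - F(1) = (16/3 - 16*log(2)) - (2/3) = 14/3 - 16*log(2).

14/3 - 16*log(2)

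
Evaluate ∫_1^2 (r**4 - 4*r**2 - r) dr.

By the power rule, an antiderivative is F(r) = r**5/5 - 4*r**3/3 - r**2/2.
Then F(2) - F(1) = (-94/15) - (-49/30) = -139/30.

-139/30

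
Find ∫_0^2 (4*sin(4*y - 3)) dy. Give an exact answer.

cos(3) - cos(5)

Let u = 4*y - 3, so du = 4 dy. When y = 0, u = -3; when y = 2, u = 5.
The integral becomes ∫ sin(u) du from -3 to 5, with antiderivative -cos(u).
Back in y: F(y) = -cos(4*y - 3).
Then F(2) - F(0) = (-cos(5)) - (-cos(3)) = cos(3) - cos(5).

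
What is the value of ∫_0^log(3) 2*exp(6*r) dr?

728/3

Let u = exp(r), so du = exp(r) dr. When r = 0, u = 1; when r = log(3), u = 3.
The integral becomes 2·∫ u**5 du from 1 to 3, with antiderivative u**6/3.
Back in r: F(r) = exp(6*r)/3.
Then F(log(3)) - F(0) = (243) - (1/3) = 728/3.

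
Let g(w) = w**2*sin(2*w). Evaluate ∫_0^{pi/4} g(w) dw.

Integrate by parts twice (u = w^2, dv = sin(2*w) dw).
An antiderivative is F(w) = -w**2*cos(2*w)/2 + w*sin(2*w)/2 + cos(2*w)/4.
Then F(pi/4) - F(0) = (pi/8) - (1/4) = -1/4 + pi/8.

-1/4 + pi/8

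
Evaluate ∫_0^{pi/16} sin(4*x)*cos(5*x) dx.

Use the identity sin(4*x)cos(5*x) = [sin(9*x) + sin(-x)]/2.
An antiderivative is F(x) = cos(x)/2 - cos(9*x)/18.
Then F(pi/16) - F(0) = (sin(pi/16)/18 + cos(pi/16)/2) - (4/9) = -4/9 + sin(pi/16)/18 + cos(pi/16)/2.

-4/9 + sin(pi/16)/18 + cos(pi/16)/2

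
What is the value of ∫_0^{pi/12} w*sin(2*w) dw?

Integrate by parts once (u = w, dv = sin(2*w) dw).
An antiderivative is F(w) = -w*cos(2*w)/2 + sin(2*w)/4.
Then F(pi/12) - F(0) = (-sqrt(3)*pi/48 + 1/8) - (0) = -sqrt(3)*pi/48 + 1/8.

-sqrt(3)*pi/48 + 1/8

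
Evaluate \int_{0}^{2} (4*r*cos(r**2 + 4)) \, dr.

Let u = r**2 + 4, so du = 2*r dr. When r = 0, u = 4; when r = 2, u = 8.
The integral becomes 2·∫ cos(u) du from 4 to 8, with antiderivative 2*sin(u).
Back in r: F(r) = 2*sin(r**2 + 4).
Then F(2) - F(0) = (2*sin(8)) - (2*sin(4)) = -2*sin(4) + 2*sin(8).

-2*sin(4) + 2*sin(8)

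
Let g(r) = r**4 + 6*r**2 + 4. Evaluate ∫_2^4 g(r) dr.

By the power rule, an antiderivative is F(r) = r**5/5 + 2*r**3 + 4*r.
Then F(4) - F(2) = (1744/5) - (152/5) = 1592/5.

1592/5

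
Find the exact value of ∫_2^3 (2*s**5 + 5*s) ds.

By the power rule, an antiderivative is F(s) = s**6/3 + 5*s**2/2.
Then F(3) - F(2) = (531/2) - (94/3) = 1405/6.

1405/6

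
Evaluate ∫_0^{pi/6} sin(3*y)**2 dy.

pi/12

Use the identity sin^2(3*y) = (1 - cos(6*y))/2.
An antiderivative is F(y) = y/2 - sin(6*y)/12.
Then F(pi/6) - F(0) = (pi/12) - (0) = pi/12.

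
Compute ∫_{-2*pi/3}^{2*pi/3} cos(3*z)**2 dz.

2*pi/3

Use the identity cos^2(3*z) = (1 + cos(6*z))/2.
An antiderivative is F(z) = z/2 + sin(6*z)/12.
Then F(2*pi/3) - F(-2*pi/3) = (pi/3) - (-pi/3) = 2*pi/3.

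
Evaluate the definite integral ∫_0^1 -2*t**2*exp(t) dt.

4 - 2*E

Integrate by parts twice (u = t^2, dv = -2*exp(t) dt).
An antiderivative is F(t) = (-2*t**2 + 4*t - 4)*exp(t).
Then F(1) - F(0) = (-2*E) - (-4) = 4 - 2*E.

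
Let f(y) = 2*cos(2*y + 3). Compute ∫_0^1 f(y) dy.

Let u = 2*y + 3, so du = 2 dy. When y = 0, u = 3; when y = 1, u = 5.
The integral becomes ∫ cos(u) du from 3 to 5, with antiderivative sin(u).
Back in y: F(y) = sin(2*y + 3).
Then F(1) - F(0) = (sin(5)) - (sin(3)) = sin(5) - sin(3).

sin(5) - sin(3)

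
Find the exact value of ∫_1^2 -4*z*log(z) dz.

3 - 8*log(2)

Integrate by parts once (u = ln z, dv = -4*z dz).
An antiderivative is F(z) = -z**2*(2*log(z) - 1).
Then F(2) - F(1) = (4 - 8*log(2)) - (1) = 3 - 8*log(2).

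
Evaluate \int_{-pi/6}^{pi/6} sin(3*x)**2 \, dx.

pi/6

Use the identity sin^2(3*x) = (1 - cos(6*x))/2.
An antiderivative is F(x) = x/2 - sin(6*x)/12.
Then F(pi/6) - F(-pi/6) = (pi/12) - (-pi/12) = pi/6.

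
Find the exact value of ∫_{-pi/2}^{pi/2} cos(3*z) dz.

-2/3

An antiderivative is F(z) = sin(3*z)/3.
Then F(pi/2) - F(-pi/2) = (-1/3) - (1/3) = -2/3.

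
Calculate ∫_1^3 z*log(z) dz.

Integrate by parts once (u = ln z, dv = z dz).
An antiderivative is F(z) = z**2*(2*log(z) - 1)/4.
Then F(3) - F(1) = (-9/4 + 9*log(3)/2) - (-1/4) = -2 + 9*log(3)/2.

-2 + 9*log(3)/2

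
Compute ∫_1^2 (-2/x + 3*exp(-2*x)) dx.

-2*log(2) - 3*exp(-4)/2 + 3*exp(-2)/2

An antiderivative is F(x) = -2*log(x) - 3*exp(-2*x)/2.
Then F(2) - F(1) = (-2*log(2) - 3*exp(-4)/2) - (-3*exp(-2)/2) = -2*log(2) - 3*exp(-4)/2 + 3*exp(-2)/2.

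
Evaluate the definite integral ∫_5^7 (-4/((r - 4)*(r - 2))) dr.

log(25/81)

Factor the denominator: r**2 - 6*r + 8 = (r - 2)(r - 4).
Partial fractions: -4/((r - 4)*(r - 2)) = 2/(r - 2) - 2/(r - 4).
An antiderivative is F(r) = -2*log(r - 4) + 2*log(r - 2).
Then F(7) - F(5) = (log(25/9)) - (log(9)) = log(25/81).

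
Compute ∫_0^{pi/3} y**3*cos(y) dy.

-sqrt(3)*pi + sqrt(3)*pi**3/54 + pi**2/6 + 3

Integrate by parts 3 times (u = y^3, dv = cos(y) dy).
An antiderivative is F(y) = y**3*sin(y) + 3*y**2*cos(y) - 6*y*sin(y) - 6*cos(y).
Then F(pi/3) - F(0) = (-sqrt(3)*pi - 3 + sqrt(3)*pi**3/54 + pi**2/6) - (-6) = -sqrt(3)*pi + sqrt(3)*pi**3/54 + pi**2/6 + 3.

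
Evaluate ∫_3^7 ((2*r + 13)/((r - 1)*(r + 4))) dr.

Factor the denominator: r**2 + 3*r - 4 = (r + 4)(r - 1).
Partial fractions: (2*r + 13)/((r - 1)*(r + 4)) = -1/(r + 4) + 3/(r - 1).
An antiderivative is F(r) = 3*log(r - 1) - log(r + 4).
Then F(7) - F(3) = (-log(11) + 3*log(2) + 3*log(3)) - (log(8/7)) = -log(11) + log(7) + 3*log(3).

-log(11) + log(7) + 3*log(3)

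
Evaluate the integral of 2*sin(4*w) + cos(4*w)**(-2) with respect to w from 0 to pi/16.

An antiderivative is F(w) = -cos(4*w)/2 + tan(4*w)/4.
Then F(pi/16) - F(0) = (1/4 - sqrt(2)/4) - (-1/2) = 3/4 - sqrt(2)/4.

3/4 - sqrt(2)/4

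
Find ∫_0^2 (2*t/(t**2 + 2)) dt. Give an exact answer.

Let u = t**2 + 2, so du = 2*t dt. When t = 0, u = 2; when t = 2, u = 6.
The integral becomes ∫ 1/u du from 2 to 6, with antiderivative log(u).
Back in t: F(t) = log(t**2 + 2).
Then F(2) - F(0) = (log(6)) - (log(2)) = log(3).

log(3)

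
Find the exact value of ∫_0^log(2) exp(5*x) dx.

Let u = exp(x), so du = exp(x) dx. When x = 0, u = 1; when x = log(2), u = 2.
The integral becomes ∫ u**4 du from 1 to 2, with antiderivative u**5/5.
Back in x: F(x) = exp(5*x)/5.
Then F(log(2)) - F(0) = (32/5) - (1/5) = 31/5.

31/5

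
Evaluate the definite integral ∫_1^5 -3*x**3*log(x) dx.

117 - 1875*log(5)/4

Integrate by parts once (u = ln x, dv = -3*x**3 dx).
An antiderivative is F(x) = -3*x**4*(4*log(x) - 1)/16.
Then F(5) - F(1) = (1875/16 - 1875*log(5)/4) - (3/16) = 117 - 1875*log(5)/4.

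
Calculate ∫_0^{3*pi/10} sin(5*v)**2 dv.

3*pi/20

Use the identity sin^2(5*v) = (1 - cos(10*v))/2.
An antiderivative is F(v) = v/2 - sin(10*v)/20.
Then F(3*pi/10) - F(0) = (3*pi/20) - (0) = 3*pi/20.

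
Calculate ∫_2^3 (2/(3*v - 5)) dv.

An antiderivative is F(v) = 2*log(3*v - 5)/3.
Then F(3) - F(2) = (4*log(2)/3) - (0) = 4*log(2)/3.

4*log(2)/3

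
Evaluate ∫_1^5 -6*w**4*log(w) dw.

Integrate by parts once (u = ln w, dv = -6*w**4 dw).
An antiderivative is F(w) = -6*w**5*(5*log(w) - 1)/25.
Then F(5) - F(1) = (750 - 3750*log(5)) - (6/25) = 18744/25 - 3750*log(5).

18744/25 - 3750*log(5)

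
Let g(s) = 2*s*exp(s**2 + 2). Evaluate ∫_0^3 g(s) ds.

-exp(2) + exp(11)

Let u = s**2 + 2, so du = 2*s ds. When s = 0, u = 2; when s = 3, u = 11.
The integral becomes ∫ exp(u) du from 2 to 11, with antiderivative exp(u).
Back in s: F(s) = exp(s**2 + 2).
Then F(3) - F(0) = (exp(11)) - (exp(2)) = -exp(2) + exp(11).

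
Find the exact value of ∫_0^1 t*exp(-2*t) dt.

(-3 + exp(2))*exp(-2)/4

Integrate by parts once (u = t, dv = exp(-2*t) dt).
An antiderivative is F(t) = (-2*t - 1)*exp(-2*t)/4.
Then F(1) - F(0) = (-3*exp(-2)/4) - (-1/4) = (-3 + exp(2))*exp(-2)/4.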